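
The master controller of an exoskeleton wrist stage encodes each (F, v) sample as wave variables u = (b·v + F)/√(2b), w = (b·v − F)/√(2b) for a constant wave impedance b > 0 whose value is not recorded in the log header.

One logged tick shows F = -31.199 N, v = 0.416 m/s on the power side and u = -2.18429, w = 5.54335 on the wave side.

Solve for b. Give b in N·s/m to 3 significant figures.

b = 32.6 N·s/m

u + w = 3.3591;  u + w = √(2b)·v, so √(2b) = 3.3591/0.416 = 8.0747.
b = (√(2b))²/2 = 65.2002/2 = 32.6001.
(Check via u − w = 2F/√(2b): u − w = -7.7276, 2F/√(2b) = -7.7276.)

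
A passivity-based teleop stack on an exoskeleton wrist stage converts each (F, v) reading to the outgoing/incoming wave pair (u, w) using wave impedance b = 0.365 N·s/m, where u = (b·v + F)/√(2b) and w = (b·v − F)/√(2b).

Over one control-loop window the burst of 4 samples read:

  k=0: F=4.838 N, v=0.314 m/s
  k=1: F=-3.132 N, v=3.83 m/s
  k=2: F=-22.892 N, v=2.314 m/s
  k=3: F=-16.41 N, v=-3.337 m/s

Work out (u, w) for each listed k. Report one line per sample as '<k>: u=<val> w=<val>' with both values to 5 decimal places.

0: u=5.79659 w=-5.52831
1: u=-2.02955 w=5.30191
2: u=-25.80452 w=27.78160
3: u=-20.63202 w=17.78089

k=0: b·v=0.365×0.314=0.11461; √(2b)=0.85440; u=(0.11461+4.838)/0.85440=5.79659, w=(0.11461−4.838)/0.85440=-5.52831
k=1: b·v=0.365×3.83=1.39795; √(2b)=0.85440; u=(1.39795+(-3.132))/0.85440=-2.02955, w=(1.39795−(-3.132))/0.85440=5.30191
k=2: b·v=0.365×2.314=0.84461; √(2b)=0.85440; u=(0.84461+(-22.892))/0.85440=-25.80452, w=(0.84461−(-22.892))/0.85440=27.78160
k=3: b·v=0.365×(-3.337)=-1.21801; √(2b)=0.85440; u=(-1.21801+(-16.41))/0.85440=-20.63202, w=(-1.21801−(-16.41))/0.85440=17.78089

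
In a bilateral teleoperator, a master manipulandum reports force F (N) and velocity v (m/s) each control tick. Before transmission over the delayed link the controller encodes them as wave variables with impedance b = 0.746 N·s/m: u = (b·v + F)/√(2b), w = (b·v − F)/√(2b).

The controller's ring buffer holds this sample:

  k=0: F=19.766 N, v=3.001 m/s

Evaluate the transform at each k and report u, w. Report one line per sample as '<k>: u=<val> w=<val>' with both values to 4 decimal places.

k=0: b·v=0.746×3.001=2.2387; √(2b)=1.2215; u=(2.2387+19.766)/1.2215=18.0149, w=(2.2387−19.766)/1.2215=-14.3493

0: u=18.0149 w=-14.3493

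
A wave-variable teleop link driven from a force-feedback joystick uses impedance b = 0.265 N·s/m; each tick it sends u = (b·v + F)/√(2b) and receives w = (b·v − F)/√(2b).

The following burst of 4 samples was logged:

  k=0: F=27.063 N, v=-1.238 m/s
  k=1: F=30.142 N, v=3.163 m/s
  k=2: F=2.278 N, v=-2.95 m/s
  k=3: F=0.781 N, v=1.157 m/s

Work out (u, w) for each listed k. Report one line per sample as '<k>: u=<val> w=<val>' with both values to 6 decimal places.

0: u=36.723251 w=-37.624528
1: u=42.554571 w=-40.251872
2: u=2.055257 w=-4.202890
3: u=1.493940 w=-0.651632

k=0: b·v=0.265×(-1.238)=-0.328070; √(2b)=0.728011; u=(-0.328070+27.063)/0.728011=36.723251, w=(-0.328070−27.063)/0.728011=-37.624528
k=1: b·v=0.265×3.163=0.838195; √(2b)=0.728011; u=(0.838195+30.142)/0.728011=42.554571, w=(0.838195−30.142)/0.728011=-40.251872
k=2: b·v=0.265×(-2.95)=-0.781750; √(2b)=0.728011; u=(-0.781750+2.278)/0.728011=2.055257, w=(-0.781750−2.278)/0.728011=-4.202890
k=3: b·v=0.265×1.157=0.306605; √(2b)=0.728011; u=(0.306605+0.781)/0.728011=1.493940, w=(0.306605−0.781)/0.728011=-0.651632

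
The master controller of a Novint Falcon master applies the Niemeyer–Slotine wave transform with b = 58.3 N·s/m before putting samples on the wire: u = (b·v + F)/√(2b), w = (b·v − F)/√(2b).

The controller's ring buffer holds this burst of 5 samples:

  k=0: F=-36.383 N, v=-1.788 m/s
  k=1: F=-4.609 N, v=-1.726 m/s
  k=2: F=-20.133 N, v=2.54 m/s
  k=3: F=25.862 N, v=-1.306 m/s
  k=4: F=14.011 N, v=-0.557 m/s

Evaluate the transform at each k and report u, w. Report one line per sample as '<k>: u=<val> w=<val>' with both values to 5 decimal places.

k=0: b·v=58.3×(-1.788)=-104.24040; √(2b)=10.79815; u=(-104.24040+(-36.383))/10.79815=-13.02292, w=(-104.24040−(-36.383))/10.79815=-6.28417
k=1: b·v=58.3×(-1.726)=-100.62580; √(2b)=10.79815; u=(-100.62580+(-4.609))/10.79815=-9.74563, w=(-100.62580−(-4.609))/10.79815=-8.89197
k=2: b·v=58.3×2.54=148.08200; √(2b)=10.79815; u=(148.08200+(-20.133))/10.79815=11.84916, w=(148.08200−(-20.133))/10.79815=15.57813
k=3: b·v=58.3×(-1.306)=-76.13980; √(2b)=10.79815; u=(-76.13980+25.862)/10.79815=-4.65615, w=(-76.13980−25.862)/10.79815=-9.44623
k=4: b·v=58.3×(-0.557)=-32.47310; √(2b)=10.79815; u=(-32.47310+14.011)/10.79815=-1.70975, w=(-32.47310−14.011)/10.79815=-4.30482

0: u=-13.02292 w=-6.28417
1: u=-9.74563 w=-8.89197
2: u=11.84916 w=15.57813
3: u=-4.65615 w=-9.44623
4: u=-1.70975 w=-4.30482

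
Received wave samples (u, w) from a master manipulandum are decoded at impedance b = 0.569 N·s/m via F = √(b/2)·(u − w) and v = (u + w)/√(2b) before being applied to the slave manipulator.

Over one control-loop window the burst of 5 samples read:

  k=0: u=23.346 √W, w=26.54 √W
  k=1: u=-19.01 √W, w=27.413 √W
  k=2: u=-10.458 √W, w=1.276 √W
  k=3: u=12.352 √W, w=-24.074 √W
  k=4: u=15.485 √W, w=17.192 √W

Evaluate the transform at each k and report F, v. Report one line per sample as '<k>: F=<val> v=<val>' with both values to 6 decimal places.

k=0: u−w=-3.194000, u+w=49.886000; √(b/2)=0.533385, √(2b)=1.066771; F=0.533385×(-3.194)=-1.703633, v=49.886000/1.066771=46.763558
k=1: u−w=-46.423000, u+w=8.403000; √(b/2)=0.533385, √(2b)=1.066771; F=0.533385×(-46.423)=-24.761351, v=8.403000/1.066771=7.877043
k=2: u−w=-11.734000, u+w=-9.182000; √(b/2)=0.533385, √(2b)=1.066771; F=0.533385×(-11.734)=-6.258744, v=-9.182000/1.066771=-8.607284
k=3: u−w=36.426000, u+w=-11.722000; √(b/2)=0.533385, √(2b)=1.066771; F=0.533385×36.426=19.429097, v=-11.722000/1.066771=-10.988302
k=4: u−w=-1.707000, u+w=32.677000; √(b/2)=0.533385, √(2b)=1.066771; F=0.533385×(-1.707)=-0.910489, v=32.677000/1.066771=30.631696

0: F=-1.703633 v=46.763558
1: F=-24.761351 v=7.877043
2: F=-6.258744 v=-8.607284
3: F=19.429097 v=-10.988302
4: F=-0.910489 v=30.631696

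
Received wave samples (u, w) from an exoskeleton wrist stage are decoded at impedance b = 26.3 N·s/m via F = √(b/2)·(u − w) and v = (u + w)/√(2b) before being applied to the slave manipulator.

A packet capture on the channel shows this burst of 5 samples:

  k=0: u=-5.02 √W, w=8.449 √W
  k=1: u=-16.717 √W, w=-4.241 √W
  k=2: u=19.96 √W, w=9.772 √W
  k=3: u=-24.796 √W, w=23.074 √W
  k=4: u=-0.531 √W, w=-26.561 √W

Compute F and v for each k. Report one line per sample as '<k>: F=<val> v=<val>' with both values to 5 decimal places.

k=0: u−w=-13.46900, u+w=3.42900; √(b/2)=3.62629, √(2b)=7.25259; F=3.62629×(-13.469)=-48.84254, v=3.42900/7.25259=0.47280
k=1: u−w=-12.47600, u+w=-20.95800; √(b/2)=3.62629, √(2b)=7.25259; F=3.62629×(-12.476)=-45.24163, v=-20.95800/7.25259=-2.88973
k=2: u−w=10.18800, u+w=29.73200; √(b/2)=3.62629, √(2b)=7.25259; F=3.62629×10.188=36.94467, v=29.73200/7.25259=4.09950
k=3: u−w=-47.87000, u+w=-1.72200; √(b/2)=3.62629, √(2b)=7.25259; F=3.62629×(-47.87)=-173.59064, v=-1.72200/7.25259=-0.23743
k=4: u−w=26.03000, u+w=-27.09200; √(b/2)=3.62629, √(2b)=7.25259; F=3.62629×26.03=94.39240, v=-27.09200/7.25259=-3.73550

0: F=-48.84254 v=0.47280
1: F=-45.24163 v=-2.88973
2: F=36.94467 v=4.09950
3: F=-173.59064 v=-0.23743
4: F=94.39240 v=-3.73550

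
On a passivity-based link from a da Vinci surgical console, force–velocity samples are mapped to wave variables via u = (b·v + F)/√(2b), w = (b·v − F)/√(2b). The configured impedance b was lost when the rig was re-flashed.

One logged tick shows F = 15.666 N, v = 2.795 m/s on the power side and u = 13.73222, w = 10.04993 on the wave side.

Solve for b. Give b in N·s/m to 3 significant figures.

b = 36.2 N·s/m

u + w = 23.7822;  u + w = √(2b)·v, so √(2b) = 23.7822/2.795 = 8.5088.
b = (√(2b))²/2 = 72.4000/2 = 36.2000.
(Check via u − w = 2F/√(2b): u − w = 3.6823, 2F/√(2b) = 3.6823.)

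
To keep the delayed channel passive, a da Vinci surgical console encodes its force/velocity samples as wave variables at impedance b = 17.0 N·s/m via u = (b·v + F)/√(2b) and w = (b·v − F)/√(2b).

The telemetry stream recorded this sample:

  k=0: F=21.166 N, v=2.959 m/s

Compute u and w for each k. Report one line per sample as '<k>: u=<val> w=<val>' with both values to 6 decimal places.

k=0: b·v=17.0×2.959=50.303000; √(2b)=5.830952; u=(50.303000+21.166)/5.830952=12.256832, w=(50.303000−21.166)/5.830952=4.996954

0: u=12.256832 w=4.996954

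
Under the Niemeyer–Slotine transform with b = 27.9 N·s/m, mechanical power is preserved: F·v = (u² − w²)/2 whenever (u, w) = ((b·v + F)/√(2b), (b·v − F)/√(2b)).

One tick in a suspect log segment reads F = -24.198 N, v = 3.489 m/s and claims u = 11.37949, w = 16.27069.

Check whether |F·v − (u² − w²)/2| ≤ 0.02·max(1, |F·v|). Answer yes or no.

F·v = (-24.198)×3.489 = -84.42682 W.
(u² − w²)/2 = (129.49279 − 264.73535)/2 = -67.62128 W.
|Δ| = 16.80554;  2% of max(1, |F·v|) = 1.68854.

no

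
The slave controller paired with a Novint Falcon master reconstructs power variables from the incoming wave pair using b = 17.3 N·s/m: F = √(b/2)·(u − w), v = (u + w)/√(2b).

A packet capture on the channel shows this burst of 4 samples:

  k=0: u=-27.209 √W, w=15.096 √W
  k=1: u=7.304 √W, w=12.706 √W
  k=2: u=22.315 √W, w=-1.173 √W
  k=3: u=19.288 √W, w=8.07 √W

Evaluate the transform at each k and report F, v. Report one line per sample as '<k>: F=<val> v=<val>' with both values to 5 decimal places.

0: F=-124.42274 v=-2.05927
1: F=-15.88776 v=3.40180
2: F=69.08028 v=3.59425
3: F=32.99313 v=4.65100

k=0: u−w=-42.30500, u+w=-12.11300; √(b/2)=2.94109, √(2b)=5.88218; F=2.94109×(-42.305)=-124.42274, v=-12.11300/5.88218=-2.05927
k=1: u−w=-5.40200, u+w=20.01000; √(b/2)=2.94109, √(2b)=5.88218; F=2.94109×(-5.402)=-15.88776, v=20.01000/5.88218=3.40180
k=2: u−w=23.48800, u+w=21.14200; √(b/2)=2.94109, √(2b)=5.88218; F=2.94109×23.488=69.08028, v=21.14200/5.88218=3.59425
k=3: u−w=11.21800, u+w=27.35800; √(b/2)=2.94109, √(2b)=5.88218; F=2.94109×11.218=32.99313, v=27.35800/5.88218=4.65100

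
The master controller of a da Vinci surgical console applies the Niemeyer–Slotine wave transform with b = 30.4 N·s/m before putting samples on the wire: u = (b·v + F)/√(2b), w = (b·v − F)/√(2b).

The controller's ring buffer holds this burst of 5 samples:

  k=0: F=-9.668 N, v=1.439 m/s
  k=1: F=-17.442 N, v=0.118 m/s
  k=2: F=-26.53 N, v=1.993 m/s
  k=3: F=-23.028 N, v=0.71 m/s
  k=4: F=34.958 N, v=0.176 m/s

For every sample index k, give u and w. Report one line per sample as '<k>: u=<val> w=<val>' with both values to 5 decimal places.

0: u=4.37036 w=6.85015
1: u=-1.77684 w=2.69694
2: u=4.36774 w=11.17255
3: u=-0.18519 w=5.72137
4: u=5.16944 w=-3.79709

k=0: b·v=30.4×1.439=43.74560; √(2b)=7.79744; u=(43.74560+(-9.668))/7.79744=4.37036, w=(43.74560−(-9.668))/7.79744=6.85015
k=1: b·v=30.4×0.118=3.58720; √(2b)=7.79744; u=(3.58720+(-17.442))/7.79744=-1.77684, w=(3.58720−(-17.442))/7.79744=2.69694
k=2: b·v=30.4×1.993=60.58720; √(2b)=7.79744; u=(60.58720+(-26.53))/7.79744=4.36774, w=(60.58720−(-26.53))/7.79744=11.17255
k=3: b·v=30.4×0.71=21.58400; √(2b)=7.79744; u=(21.58400+(-23.028))/7.79744=-0.18519, w=(21.58400−(-23.028))/7.79744=5.72137
k=4: b·v=30.4×0.176=5.35040; √(2b)=7.79744; u=(5.35040+34.958)/7.79744=5.16944, w=(5.35040−34.958)/7.79744=-3.79709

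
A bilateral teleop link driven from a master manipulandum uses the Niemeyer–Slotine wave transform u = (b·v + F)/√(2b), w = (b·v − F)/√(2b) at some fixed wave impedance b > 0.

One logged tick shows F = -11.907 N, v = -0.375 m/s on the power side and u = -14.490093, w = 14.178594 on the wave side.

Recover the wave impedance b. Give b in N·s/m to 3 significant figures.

u + w = -0.311499;  u + w = √(2b)·v, so √(2b) = -0.311499/(-0.375) = 0.830664.
b = (√(2b))²/2 = 0.690003/2 = 0.345001.
(Check via u − w = 2F/√(2b): u − w = -28.668687, 2F/√(2b) = -28.668631.)

b = 0.345 N·s/m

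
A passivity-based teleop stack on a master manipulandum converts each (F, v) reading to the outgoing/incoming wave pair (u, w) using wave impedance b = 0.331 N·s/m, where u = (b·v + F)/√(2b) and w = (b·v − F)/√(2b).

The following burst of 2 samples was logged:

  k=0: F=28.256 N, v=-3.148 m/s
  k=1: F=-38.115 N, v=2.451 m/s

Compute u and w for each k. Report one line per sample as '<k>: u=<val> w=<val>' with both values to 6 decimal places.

0: u=33.447493 w=-36.008813
1: u=-45.848289 w=47.842506

k=0: b·v=0.331×(-3.148)=-1.041988; √(2b)=0.813634; u=(-1.041988+28.256)/0.813634=33.447493, w=(-1.041988−28.256)/0.813634=-36.008813
k=1: b·v=0.331×2.451=0.811281; √(2b)=0.813634; u=(0.811281+(-38.115))/0.813634=-45.848289, w=(0.811281−(-38.115))/0.813634=47.842506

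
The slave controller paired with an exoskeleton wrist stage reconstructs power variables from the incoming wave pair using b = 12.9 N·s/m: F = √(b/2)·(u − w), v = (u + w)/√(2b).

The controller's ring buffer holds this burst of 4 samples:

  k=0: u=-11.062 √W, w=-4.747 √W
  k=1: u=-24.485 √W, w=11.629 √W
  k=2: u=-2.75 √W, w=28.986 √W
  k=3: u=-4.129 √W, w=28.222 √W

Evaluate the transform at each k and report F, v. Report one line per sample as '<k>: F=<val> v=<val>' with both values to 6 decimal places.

0: F=-16.038111 v=-3.112394
1: F=-91.718185 v=-2.531023
2: F=-80.599444 v=5.165207
3: F=-82.161350 v=4.743305

k=0: u−w=-6.315000, u+w=-15.809000; √(b/2)=2.539685, √(2b)=5.079370; F=2.539685×(-6.315)=-16.038111, v=-15.809000/5.079370=-3.112394
k=1: u−w=-36.114000, u+w=-12.856000; √(b/2)=2.539685, √(2b)=5.079370; F=2.539685×(-36.114)=-91.718185, v=-12.856000/5.079370=-2.531023
k=2: u−w=-31.736000, u+w=26.236000; √(b/2)=2.539685, √(2b)=5.079370; F=2.539685×(-31.736)=-80.599444, v=26.236000/5.079370=5.165207
k=3: u−w=-32.351000, u+w=24.093000; √(b/2)=2.539685, √(2b)=5.079370; F=2.539685×(-32.351)=-82.161350, v=24.093000/5.079370=4.743305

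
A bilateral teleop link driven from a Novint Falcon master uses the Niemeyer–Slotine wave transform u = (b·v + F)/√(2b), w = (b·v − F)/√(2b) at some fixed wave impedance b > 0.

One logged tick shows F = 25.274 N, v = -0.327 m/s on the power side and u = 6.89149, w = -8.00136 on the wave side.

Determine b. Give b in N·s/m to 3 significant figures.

b = 5.76 N·s/m

u + w = -1.1099;  u + w = √(2b)·v, so √(2b) = -1.1099/(-0.327) = 3.3941.
b = (√(2b))²/2 = 11.5199/2 = 5.7600.
(Check via u − w = 2F/√(2b): u − w = 14.8928, 2F/√(2b) = 14.8929.)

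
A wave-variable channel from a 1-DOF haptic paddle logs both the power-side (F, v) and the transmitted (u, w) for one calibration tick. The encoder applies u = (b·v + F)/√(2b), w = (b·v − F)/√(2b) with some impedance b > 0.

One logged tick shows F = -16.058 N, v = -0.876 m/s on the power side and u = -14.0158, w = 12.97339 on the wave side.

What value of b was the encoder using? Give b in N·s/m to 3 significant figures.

b = 0.708 N·s/m

u + w = -1.04241;  u + w = √(2b)·v, so √(2b) = -1.04241/(-0.876) = 1.18997.
b = (√(2b))²/2 = 1.41602/2 = 0.70801.
(Check via u − w = 2F/√(2b): u − w = -26.98919, 2F/√(2b) = -26.98901.)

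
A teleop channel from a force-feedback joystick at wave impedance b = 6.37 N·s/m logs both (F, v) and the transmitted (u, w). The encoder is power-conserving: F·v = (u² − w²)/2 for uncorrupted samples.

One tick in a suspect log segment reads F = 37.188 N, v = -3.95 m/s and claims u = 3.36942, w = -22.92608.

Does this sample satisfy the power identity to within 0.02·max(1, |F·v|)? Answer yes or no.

F·v = 37.188×(-3.95) = -146.89260 W.
(u² − w²)/2 = (11.35299 − 525.60514)/2 = -257.12608 W.
|Δ| = 110.23348;  2% of max(1, |F·v|) = 2.93785.

no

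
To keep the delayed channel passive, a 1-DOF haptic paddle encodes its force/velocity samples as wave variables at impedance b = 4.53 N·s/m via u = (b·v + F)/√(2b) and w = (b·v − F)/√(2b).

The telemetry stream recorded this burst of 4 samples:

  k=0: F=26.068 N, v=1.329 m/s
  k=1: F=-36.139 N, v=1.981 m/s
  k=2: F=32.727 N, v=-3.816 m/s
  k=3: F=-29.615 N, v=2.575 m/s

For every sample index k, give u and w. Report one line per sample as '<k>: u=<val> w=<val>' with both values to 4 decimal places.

0: u=10.6606 w=-6.6604
1: u=-9.0250 w=14.9878
2: u=5.1298 w=-16.6159
3: u=-5.9636 w=13.7143

k=0: b·v=4.53×1.329=6.0204; √(2b)=3.0100; u=(6.0204+26.068)/3.0100=10.6606, w=(6.0204−26.068)/3.0100=-6.6604
k=1: b·v=4.53×1.981=8.9739; √(2b)=3.0100; u=(8.9739+(-36.139))/3.0100=-9.0250, w=(8.9739−(-36.139))/3.0100=14.9878
k=2: b·v=4.53×(-3.816)=-17.2865; √(2b)=3.0100; u=(-17.2865+32.727)/3.0100=5.1298, w=(-17.2865−32.727)/3.0100=-16.6159
k=3: b·v=4.53×2.575=11.6648; √(2b)=3.0100; u=(11.6648+(-29.615))/3.0100=-5.9636, w=(11.6648−(-29.615))/3.0100=13.7143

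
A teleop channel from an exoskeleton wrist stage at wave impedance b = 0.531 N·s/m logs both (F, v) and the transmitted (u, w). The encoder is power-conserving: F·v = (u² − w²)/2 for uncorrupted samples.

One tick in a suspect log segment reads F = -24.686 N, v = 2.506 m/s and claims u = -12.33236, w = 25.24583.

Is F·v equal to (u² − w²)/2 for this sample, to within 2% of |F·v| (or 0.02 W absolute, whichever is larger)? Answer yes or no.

no

F·v = (-24.686)×2.506 = -61.8631 W.
(u² − w²)/2 = (152.0871 − 637.3519)/2 = -242.6324 W.
|Δ| = 180.7693;  2% of max(1, |F·v|) = 1.2373.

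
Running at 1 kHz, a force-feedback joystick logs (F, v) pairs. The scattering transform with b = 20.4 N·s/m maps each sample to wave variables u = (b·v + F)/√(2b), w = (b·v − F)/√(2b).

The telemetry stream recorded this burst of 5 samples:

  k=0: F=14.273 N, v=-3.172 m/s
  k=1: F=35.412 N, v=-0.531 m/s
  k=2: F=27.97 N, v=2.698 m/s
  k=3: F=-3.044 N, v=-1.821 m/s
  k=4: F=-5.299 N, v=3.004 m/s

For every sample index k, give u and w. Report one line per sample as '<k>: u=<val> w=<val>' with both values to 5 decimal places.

k=0: b·v=20.4×(-3.172)=-64.70880; √(2b)=6.38749; u=(-64.70880+14.273)/6.38749=-7.89603, w=(-64.70880−14.273)/6.38749=-12.36508
k=1: b·v=20.4×(-0.531)=-10.83240; √(2b)=6.38749; u=(-10.83240+35.412)/6.38749=3.84809, w=(-10.83240−35.412)/6.38749=-7.23984
k=2: b·v=20.4×2.698=55.03920; √(2b)=6.38749; u=(55.03920+27.97)/6.38749=12.99559, w=(55.03920−27.97)/6.38749=4.23785
k=3: b·v=20.4×(-1.821)=-37.14840; √(2b)=6.38749; u=(-37.14840+(-3.044))/6.38749=-6.29236, w=(-37.14840−(-3.044))/6.38749=-5.33925
k=4: b·v=20.4×3.004=61.28160; √(2b)=6.38749; u=(61.28160+(-5.299))/6.38749=8.76442, w=(61.28160−(-5.299))/6.38749=10.42360

0: u=-7.89603 w=-12.36508
1: u=3.84809 w=-7.23984
2: u=12.99559 w=4.23785
3: u=-6.29236 w=-5.33925
4: u=8.76442 w=10.42360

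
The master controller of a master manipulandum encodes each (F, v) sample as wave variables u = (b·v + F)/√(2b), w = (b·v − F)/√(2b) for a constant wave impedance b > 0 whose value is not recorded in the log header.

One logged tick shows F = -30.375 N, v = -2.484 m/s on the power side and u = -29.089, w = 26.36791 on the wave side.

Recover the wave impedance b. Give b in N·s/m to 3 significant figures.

b = 0.6 N·s/m

u + w = -2.72109;  u + w = √(2b)·v, so √(2b) = -2.72109/(-2.484) = 1.09545.
b = (√(2b))²/2 = 1.20000/2 = 0.60000.
(Check via u − w = 2F/√(2b): u − w = -55.45691, 2F/√(2b) = -55.45682.)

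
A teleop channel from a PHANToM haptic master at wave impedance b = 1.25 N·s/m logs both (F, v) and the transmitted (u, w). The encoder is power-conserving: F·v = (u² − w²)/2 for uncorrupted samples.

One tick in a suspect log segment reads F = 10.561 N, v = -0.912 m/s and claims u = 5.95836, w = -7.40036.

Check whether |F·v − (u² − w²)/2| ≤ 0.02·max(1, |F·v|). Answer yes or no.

yes

F·v = 10.561×(-0.912) = -9.63163 W.
(u² − w²)/2 = (35.50205 − 54.76533)/2 = -9.63164 W.
|Δ| = 0.00001;  2% of max(1, |F·v|) = 0.19263.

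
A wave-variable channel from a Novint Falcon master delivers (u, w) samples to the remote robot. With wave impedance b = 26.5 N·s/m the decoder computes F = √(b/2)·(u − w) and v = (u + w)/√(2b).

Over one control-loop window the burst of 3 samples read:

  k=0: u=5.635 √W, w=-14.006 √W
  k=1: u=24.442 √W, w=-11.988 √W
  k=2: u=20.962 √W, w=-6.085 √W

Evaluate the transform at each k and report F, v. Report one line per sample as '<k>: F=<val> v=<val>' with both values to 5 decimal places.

k=0: u−w=19.64100, u+w=-8.37100; √(b/2)=3.64005, √(2b)=7.28011; F=3.64005×19.641=71.49432, v=-8.37100/7.28011=-1.14985
k=1: u−w=36.43000, u+w=12.45400; √(b/2)=3.64005, √(2b)=7.28011; F=3.64005×36.43=132.60720, v=12.45400/7.28011=1.71069
k=2: u−w=27.04700, u+w=14.87700; √(b/2)=3.64005, √(2b)=7.28011; F=3.64005×27.047=98.45257, v=14.87700/7.28011=2.04351

0: F=71.49432 v=-1.14985
1: F=132.60720 v=1.71069
2: F=98.45257 v=2.04351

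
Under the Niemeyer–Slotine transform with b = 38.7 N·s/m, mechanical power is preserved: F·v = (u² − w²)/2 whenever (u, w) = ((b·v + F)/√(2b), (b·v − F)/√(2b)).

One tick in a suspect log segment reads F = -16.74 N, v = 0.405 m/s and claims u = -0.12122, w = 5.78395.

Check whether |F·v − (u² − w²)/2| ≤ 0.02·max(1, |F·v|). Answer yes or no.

F·v = (-16.74)×0.405 = -6.7797 W.
(u² − w²)/2 = (0.0147 − 33.4541)/2 = -16.7197 W.
|Δ| = 9.9400;  2% of max(1, |F·v|) = 0.1356.

no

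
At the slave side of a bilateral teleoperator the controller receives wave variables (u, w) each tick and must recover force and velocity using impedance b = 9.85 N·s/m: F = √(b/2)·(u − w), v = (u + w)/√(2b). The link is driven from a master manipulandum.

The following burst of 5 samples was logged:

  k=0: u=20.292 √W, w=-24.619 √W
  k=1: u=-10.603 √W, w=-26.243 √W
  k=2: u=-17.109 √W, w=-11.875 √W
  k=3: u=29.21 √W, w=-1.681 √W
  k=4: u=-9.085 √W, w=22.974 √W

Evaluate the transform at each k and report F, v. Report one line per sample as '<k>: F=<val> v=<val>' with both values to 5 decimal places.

k=0: u−w=44.91100, u+w=-4.32700; √(b/2)=2.21923, √(2b)=4.43847; F=2.21923×44.911=99.66802, v=-4.32700/4.43847=-0.97489
k=1: u−w=15.64000, u+w=-36.84600; √(b/2)=2.21923, √(2b)=4.43847; F=2.21923×15.64=34.70882, v=-36.84600/4.43847=-8.30151
k=2: u−w=-5.23400, u+w=-28.98400; √(b/2)=2.21923, √(2b)=4.43847; F=2.21923×(-5.234)=-11.61547, v=-28.98400/4.43847=-6.53018
k=3: u−w=30.89100, u+w=27.52900; √(b/2)=2.21923, √(2b)=4.43847; F=2.21923×30.891=68.55436, v=27.52900/4.43847=6.20237
k=4: u−w=-32.05900, u+w=13.88900; √(b/2)=2.21923, √(2b)=4.43847; F=2.21923×(-32.059)=-71.14643, v=13.88900/4.43847=3.12923

0: F=99.66802 v=-0.97489
1: F=34.70882 v=-8.30151
2: F=-11.61547 v=-6.53018
3: F=68.55436 v=6.20237
4: F=-71.14643 v=3.12923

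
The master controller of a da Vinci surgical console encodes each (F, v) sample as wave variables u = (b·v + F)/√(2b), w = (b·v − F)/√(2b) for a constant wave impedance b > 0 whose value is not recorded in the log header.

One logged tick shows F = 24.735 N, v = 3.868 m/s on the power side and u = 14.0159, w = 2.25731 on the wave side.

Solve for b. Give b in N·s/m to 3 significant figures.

b = 8.85 N·s/m

u + w = 16.27321;  u + w = √(2b)·v, so √(2b) = 16.27321/3.868 = 4.20714.
b = (√(2b))²/2 = 17.70001/2 = 8.85001.
(Check via u − w = 2F/√(2b): u − w = 11.75859, 2F/√(2b) = 11.75859.)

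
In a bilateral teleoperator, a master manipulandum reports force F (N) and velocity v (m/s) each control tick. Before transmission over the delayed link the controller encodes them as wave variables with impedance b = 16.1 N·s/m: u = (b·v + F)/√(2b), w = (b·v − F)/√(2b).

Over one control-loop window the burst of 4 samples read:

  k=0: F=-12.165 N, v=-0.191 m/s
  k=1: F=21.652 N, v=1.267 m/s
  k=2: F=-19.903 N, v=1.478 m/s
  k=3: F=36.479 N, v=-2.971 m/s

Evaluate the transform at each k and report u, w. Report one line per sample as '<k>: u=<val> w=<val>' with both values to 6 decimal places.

0: u=-2.685715 w=1.601884
1: u=7.410462 w=-0.220865
2: u=0.686016 w=7.700902
3: u=-2.000897 w=-14.858055

k=0: b·v=16.1×(-0.191)=-3.075100; √(2b)=5.674504; u=(-3.075100+(-12.165))/5.674504=-2.685715, w=(-3.075100−(-12.165))/5.674504=1.601884
k=1: b·v=16.1×1.267=20.398700; √(2b)=5.674504; u=(20.398700+21.652)/5.674504=7.410462, w=(20.398700−21.652)/5.674504=-0.220865
k=2: b·v=16.1×1.478=23.795800; √(2b)=5.674504; u=(23.795800+(-19.903))/5.674504=0.686016, w=(23.795800−(-19.903))/5.674504=7.700902
k=3: b·v=16.1×(-2.971)=-47.833100; √(2b)=5.674504; u=(-47.833100+36.479)/5.674504=-2.000897, w=(-47.833100−36.479)/5.674504=-14.858055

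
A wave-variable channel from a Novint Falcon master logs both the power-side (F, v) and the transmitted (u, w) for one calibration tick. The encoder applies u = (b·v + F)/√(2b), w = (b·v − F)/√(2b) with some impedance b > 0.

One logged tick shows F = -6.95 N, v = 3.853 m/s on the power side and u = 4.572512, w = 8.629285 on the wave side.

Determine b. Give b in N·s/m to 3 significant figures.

b = 5.87 N·s/m

u + w = 13.201797;  u + w = √(2b)·v, so √(2b) = 13.201797/3.853 = 3.426368.
b = (√(2b))²/2 = 11.740000/2 = 5.870000.
(Check via u − w = 2F/√(2b): u − w = -4.056773, 2F/√(2b) = -4.056773.)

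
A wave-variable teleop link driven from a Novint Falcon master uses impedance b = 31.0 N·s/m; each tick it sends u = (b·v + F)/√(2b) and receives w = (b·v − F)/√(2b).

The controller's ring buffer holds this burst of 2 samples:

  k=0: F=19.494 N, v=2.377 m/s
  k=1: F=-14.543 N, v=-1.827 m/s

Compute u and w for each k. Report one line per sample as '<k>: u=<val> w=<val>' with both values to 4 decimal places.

0: u=11.8340 w=6.8825
1: u=-9.0399 w=-5.3459

k=0: b·v=31.0×2.377=73.6870; √(2b)=7.8740; u=(73.6870+19.494)/7.8740=11.8340, w=(73.6870−19.494)/7.8740=6.8825
k=1: b·v=31.0×(-1.827)=-56.6370; √(2b)=7.8740; u=(-56.6370+(-14.543))/7.8740=-9.0399, w=(-56.6370−(-14.543))/7.8740=-5.3459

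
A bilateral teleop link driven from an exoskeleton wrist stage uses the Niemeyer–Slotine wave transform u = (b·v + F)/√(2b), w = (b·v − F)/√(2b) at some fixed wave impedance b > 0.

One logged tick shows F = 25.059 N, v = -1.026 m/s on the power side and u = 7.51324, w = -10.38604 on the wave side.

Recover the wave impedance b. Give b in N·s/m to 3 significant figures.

b = 3.92 N·s/m

u + w = -2.8728;  u + w = √(2b)·v, so √(2b) = -2.8728/(-1.026) = 2.8000.
b = (√(2b))²/2 = 7.8400/2 = 3.9200.
(Check via u − w = 2F/√(2b): u − w = 17.8993, 2F/√(2b) = 17.8993.)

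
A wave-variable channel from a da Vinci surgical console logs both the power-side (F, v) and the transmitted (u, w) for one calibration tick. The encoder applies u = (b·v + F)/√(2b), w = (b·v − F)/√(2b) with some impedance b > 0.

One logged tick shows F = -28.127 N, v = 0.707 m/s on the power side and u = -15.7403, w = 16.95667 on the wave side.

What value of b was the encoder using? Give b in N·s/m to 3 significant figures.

b = 1.48 N·s/m

u + w = 1.21637;  u + w = √(2b)·v, so √(2b) = 1.21637/0.707 = 1.72047.
b = (√(2b))²/2 = 2.96001/2 = 1.48000.
(Check via u − w = 2F/√(2b): u − w = -32.69697, 2F/√(2b) = -32.69694.)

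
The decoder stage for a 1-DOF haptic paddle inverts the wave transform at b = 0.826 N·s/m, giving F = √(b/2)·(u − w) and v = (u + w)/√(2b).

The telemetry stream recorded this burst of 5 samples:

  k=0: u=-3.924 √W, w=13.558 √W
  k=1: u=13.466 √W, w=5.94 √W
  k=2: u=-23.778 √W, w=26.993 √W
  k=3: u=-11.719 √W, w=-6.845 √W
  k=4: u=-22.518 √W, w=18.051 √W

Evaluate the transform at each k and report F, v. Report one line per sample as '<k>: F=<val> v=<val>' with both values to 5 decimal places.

0: F=-11.23482 v=7.49552
1: F=4.83659 v=15.09840
2: F=-32.62802 v=2.50136
3: F=-3.13228 v=-14.44330
4: F=-26.07170 v=-3.47545

k=0: u−w=-17.48200, u+w=9.63400; √(b/2)=0.64265, √(2b)=1.28530; F=0.64265×(-17.482)=-11.23482, v=9.63400/1.28530=7.49552
k=1: u−w=7.52600, u+w=19.40600; √(b/2)=0.64265, √(2b)=1.28530; F=0.64265×7.526=4.83659, v=19.40600/1.28530=15.09840
k=2: u−w=-50.77100, u+w=3.21500; √(b/2)=0.64265, √(2b)=1.28530; F=0.64265×(-50.771)=-32.62802, v=3.21500/1.28530=2.50136
k=3: u−w=-4.87400, u+w=-18.56400; √(b/2)=0.64265, √(2b)=1.28530; F=0.64265×(-4.874)=-3.13228, v=-18.56400/1.28530=-14.44330
k=4: u−w=-40.56900, u+w=-4.46700; √(b/2)=0.64265, √(2b)=1.28530; F=0.64265×(-40.569)=-26.07170, v=-4.46700/1.28530=-3.47545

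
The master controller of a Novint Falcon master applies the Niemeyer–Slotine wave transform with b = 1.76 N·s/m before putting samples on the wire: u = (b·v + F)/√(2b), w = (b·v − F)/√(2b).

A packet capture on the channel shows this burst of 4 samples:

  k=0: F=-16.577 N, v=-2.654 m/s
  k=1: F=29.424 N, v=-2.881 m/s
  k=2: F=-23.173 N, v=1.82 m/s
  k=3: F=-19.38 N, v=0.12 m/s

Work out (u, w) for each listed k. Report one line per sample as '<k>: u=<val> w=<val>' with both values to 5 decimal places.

k=0: b·v=1.76×(-2.654)=-4.67104; √(2b)=1.87617; u=(-4.67104+(-16.577))/1.87617=-11.32524, w=(-4.67104−(-16.577))/1.87617=6.34590
k=1: b·v=1.76×(-2.881)=-5.07056; √(2b)=1.87617; u=(-5.07056+29.424)/1.87617=12.98043, w=(-5.07056−29.424)/1.87617=-18.38566
k=2: b·v=1.76×1.82=3.20320; √(2b)=1.87617; u=(3.20320+(-23.173))/1.87617=-10.64394, w=(3.20320−(-23.173))/1.87617=14.05856
k=3: b·v=1.76×0.12=0.21120; √(2b)=1.87617; u=(0.21120+(-19.38))/1.87617=-10.21700, w=(0.21120−(-19.38))/1.87617=10.44214

0: u=-11.32524 w=6.34590
1: u=12.98043 w=-18.38566
2: u=-10.64394 w=14.05856
3: u=-10.21700 w=10.44214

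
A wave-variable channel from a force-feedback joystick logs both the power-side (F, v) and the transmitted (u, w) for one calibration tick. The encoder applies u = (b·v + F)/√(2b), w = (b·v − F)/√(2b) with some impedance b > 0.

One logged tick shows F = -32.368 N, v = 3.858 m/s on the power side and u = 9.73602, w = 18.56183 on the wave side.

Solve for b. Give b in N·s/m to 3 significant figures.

b = 26.9 N·s/m

u + w = 28.2979;  u + w = √(2b)·v, so √(2b) = 28.2979/3.858 = 7.3348.
b = (√(2b))²/2 = 53.8000/2 = 26.9000.
(Check via u − w = 2F/√(2b): u − w = -8.8258, 2F/√(2b) = -8.8258.)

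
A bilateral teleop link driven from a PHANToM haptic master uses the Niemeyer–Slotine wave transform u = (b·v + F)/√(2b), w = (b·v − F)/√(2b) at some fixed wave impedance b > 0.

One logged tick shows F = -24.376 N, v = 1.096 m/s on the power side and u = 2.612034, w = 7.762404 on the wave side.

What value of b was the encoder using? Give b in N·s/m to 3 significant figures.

b = 44.8 N·s/m

u + w = 10.374438;  u + w = √(2b)·v, so √(2b) = 10.374438/1.096 = 9.465728.
b = (√(2b))²/2 = 89.600009/2 = 44.800004.
(Check via u − w = 2F/√(2b): u − w = -5.150370, 2F/√(2b) = -5.150370.)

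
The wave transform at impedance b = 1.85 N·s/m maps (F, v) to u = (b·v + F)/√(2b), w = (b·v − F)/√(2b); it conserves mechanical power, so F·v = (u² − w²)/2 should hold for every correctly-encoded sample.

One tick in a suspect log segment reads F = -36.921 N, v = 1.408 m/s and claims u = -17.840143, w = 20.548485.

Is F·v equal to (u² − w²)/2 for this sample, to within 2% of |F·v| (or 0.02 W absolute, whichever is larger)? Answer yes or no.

F·v = (-36.921)×1.408 = -51.984768 W.
(u² − w²)/2 = (318.270702 − 422.240236)/2 = -51.984767 W.
|Δ| = 0.000001;  2% of max(1, |F·v|) = 1.039695.

yes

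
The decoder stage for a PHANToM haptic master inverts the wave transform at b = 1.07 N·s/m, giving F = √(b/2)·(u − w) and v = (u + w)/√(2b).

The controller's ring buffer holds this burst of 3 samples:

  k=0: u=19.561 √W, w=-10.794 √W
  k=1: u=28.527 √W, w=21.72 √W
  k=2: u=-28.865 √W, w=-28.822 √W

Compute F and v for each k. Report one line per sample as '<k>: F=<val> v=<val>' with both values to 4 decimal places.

0: F=22.2028 v=5.9930
1: F=4.9789 v=34.3481
2: F=-0.0315 v=-39.4340

k=0: u−w=30.3550, u+w=8.7670; √(b/2)=0.7314, √(2b)=1.4629; F=0.7314×30.355=22.2028, v=8.7670/1.4629=5.9930
k=1: u−w=6.8070, u+w=50.2470; √(b/2)=0.7314, √(2b)=1.4629; F=0.7314×6.807=4.9789, v=50.2470/1.4629=34.3481
k=2: u−w=-0.0430, u+w=-57.6870; √(b/2)=0.7314, √(2b)=1.4629; F=0.7314×(-0.043)=-0.0315, v=-57.6870/1.4629=-39.4340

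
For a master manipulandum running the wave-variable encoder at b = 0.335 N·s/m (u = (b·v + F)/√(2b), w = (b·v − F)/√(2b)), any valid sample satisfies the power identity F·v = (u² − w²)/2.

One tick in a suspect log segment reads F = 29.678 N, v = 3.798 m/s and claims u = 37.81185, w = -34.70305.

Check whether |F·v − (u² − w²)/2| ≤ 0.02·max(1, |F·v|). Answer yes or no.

yes

F·v = 29.678×3.798 = 112.71704 W.
(u² − w²)/2 = (1429.73600 − 1204.30168)/2 = 112.71716 W.
|Δ| = 0.00012;  2% of max(1, |F·v|) = 2.25434.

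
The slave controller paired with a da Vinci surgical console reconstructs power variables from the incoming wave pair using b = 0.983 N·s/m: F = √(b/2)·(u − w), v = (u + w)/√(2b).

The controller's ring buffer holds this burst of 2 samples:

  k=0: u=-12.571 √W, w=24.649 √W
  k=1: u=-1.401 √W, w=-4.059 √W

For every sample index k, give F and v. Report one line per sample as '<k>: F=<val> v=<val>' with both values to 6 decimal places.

k=0: u−w=-37.220000, u+w=12.078000; √(b/2)=0.701071, √(2b)=1.402141; F=0.701071×(-37.22)=-26.093848, v=12.078000/1.402141=8.613968
k=1: u−w=2.658000, u+w=-5.460000; √(b/2)=0.701071, √(2b)=1.402141; F=0.701071×2.658=1.863446, v=-5.460000/1.402141=-3.894044

0: F=-26.093848 v=8.613968
1: F=1.863446 v=-3.894044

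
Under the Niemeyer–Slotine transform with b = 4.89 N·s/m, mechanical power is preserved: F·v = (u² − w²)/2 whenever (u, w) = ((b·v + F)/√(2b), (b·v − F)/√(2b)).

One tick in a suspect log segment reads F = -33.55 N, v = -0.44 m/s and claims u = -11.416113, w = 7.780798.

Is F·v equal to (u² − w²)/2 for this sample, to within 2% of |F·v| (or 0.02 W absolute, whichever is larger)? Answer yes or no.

no

F·v = (-33.55)×(-0.44) = 14.762000 W.
(u² − w²)/2 = (130.327636 − 60.540818)/2 = 34.893409 W.
|Δ| = 20.131409;  2% of max(1, |F·v|) = 0.295240.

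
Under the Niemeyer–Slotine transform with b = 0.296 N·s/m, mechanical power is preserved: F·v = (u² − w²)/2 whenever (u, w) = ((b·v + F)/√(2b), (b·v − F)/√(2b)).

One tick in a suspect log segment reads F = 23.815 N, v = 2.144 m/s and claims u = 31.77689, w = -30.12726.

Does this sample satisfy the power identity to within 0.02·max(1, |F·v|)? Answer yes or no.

F·v = 23.815×2.144 = 51.05936 W.
(u² − w²)/2 = (1009.77074 − 907.65180)/2 = 51.05947 W.
|Δ| = 0.00011;  2% of max(1, |F·v|) = 1.02119.

yes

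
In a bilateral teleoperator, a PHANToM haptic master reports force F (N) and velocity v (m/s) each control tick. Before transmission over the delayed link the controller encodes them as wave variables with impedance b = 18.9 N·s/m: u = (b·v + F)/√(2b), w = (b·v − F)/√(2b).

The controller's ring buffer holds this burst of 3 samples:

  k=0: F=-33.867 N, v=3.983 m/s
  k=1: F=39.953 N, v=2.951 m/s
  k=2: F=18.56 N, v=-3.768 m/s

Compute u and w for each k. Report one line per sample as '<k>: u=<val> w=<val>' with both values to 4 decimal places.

k=0: b·v=18.9×3.983=75.2787; √(2b)=6.1482; u=(75.2787+(-33.867))/6.1482=6.7356, w=(75.2787−(-33.867))/6.1482=17.7525
k=1: b·v=18.9×2.951=55.7739; √(2b)=6.1482; u=(55.7739+39.953)/6.1482=15.5700, w=(55.7739−39.953)/6.1482=2.5733
k=2: b·v=18.9×(-3.768)=-71.2152; √(2b)=6.1482; u=(-71.2152+18.56)/6.1482=-8.5644, w=(-71.2152−18.56)/6.1482=-14.6019

0: u=6.7356 w=17.7525
1: u=15.5700 w=2.5733
2: u=-8.5644 w=-14.6019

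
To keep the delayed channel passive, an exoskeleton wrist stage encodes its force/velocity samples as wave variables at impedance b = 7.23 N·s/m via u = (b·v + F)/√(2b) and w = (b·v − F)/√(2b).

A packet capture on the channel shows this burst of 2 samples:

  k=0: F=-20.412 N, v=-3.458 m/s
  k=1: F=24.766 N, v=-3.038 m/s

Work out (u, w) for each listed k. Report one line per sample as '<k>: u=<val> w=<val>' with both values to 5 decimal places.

k=0: b·v=7.23×(-3.458)=-25.00134; √(2b)=3.80263; u=(-25.00134+(-20.412))/3.80263=-11.94261, w=(-25.00134−(-20.412))/3.80263=-1.20689
k=1: b·v=7.23×(-3.038)=-21.96474; √(2b)=3.80263; u=(-21.96474+24.766)/3.80263=0.73666, w=(-21.96474−24.766)/3.80263=-12.28906

0: u=-11.94261 w=-1.20689
1: u=0.73666 w=-12.28906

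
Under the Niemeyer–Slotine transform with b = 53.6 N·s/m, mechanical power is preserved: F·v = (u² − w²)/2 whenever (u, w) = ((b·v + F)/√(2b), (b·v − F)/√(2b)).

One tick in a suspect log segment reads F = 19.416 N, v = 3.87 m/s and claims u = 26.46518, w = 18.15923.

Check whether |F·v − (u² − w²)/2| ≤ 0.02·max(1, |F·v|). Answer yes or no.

F·v = 19.416×3.87 = 75.1399 W.
(u² − w²)/2 = (700.4058 − 329.7576)/2 = 185.3241 W.
|Δ| = 110.1841;  2% of max(1, |F·v|) = 1.5028.

no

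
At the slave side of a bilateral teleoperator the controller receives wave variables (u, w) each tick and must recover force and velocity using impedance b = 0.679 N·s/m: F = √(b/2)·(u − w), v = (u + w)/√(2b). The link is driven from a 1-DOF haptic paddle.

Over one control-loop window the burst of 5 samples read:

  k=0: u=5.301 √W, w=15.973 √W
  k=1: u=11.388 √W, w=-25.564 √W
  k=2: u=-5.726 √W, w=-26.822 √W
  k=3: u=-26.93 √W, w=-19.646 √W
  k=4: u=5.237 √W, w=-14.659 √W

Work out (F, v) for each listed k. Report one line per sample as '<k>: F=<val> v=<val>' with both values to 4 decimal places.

k=0: u−w=-10.6720, u+w=21.2740; √(b/2)=0.5827, √(2b)=1.1653; F=0.5827×(-10.672)=-6.2182, v=21.2740/1.1653=18.2557
k=1: u−w=36.9520, u+w=-14.1760; √(b/2)=0.5827, √(2b)=1.1653; F=0.5827×36.952=21.5307, v=-14.1760/1.1653=-12.1648
k=2: u−w=21.0960, u+w=-32.5480; √(b/2)=0.5827, √(2b)=1.1653; F=0.5827×21.096=12.2919, v=-32.5480/1.1653=-27.9302
k=3: u−w=-7.2840, u+w=-46.5760; √(b/2)=0.5827, √(2b)=1.1653; F=0.5827×(-7.284)=-4.2441, v=-46.5760/1.1653=-39.9680
k=4: u−w=19.8960, u+w=-9.4220; √(b/2)=0.5827, √(2b)=1.1653; F=0.5827×19.896=11.5927, v=-9.4220/1.1653=-8.0852

0: F=-6.2182 v=18.2557
1: F=21.5307 v=-12.1648
2: F=12.2919 v=-27.9302
3: F=-4.2441 v=-39.9680
4: F=11.5927 v=-8.0852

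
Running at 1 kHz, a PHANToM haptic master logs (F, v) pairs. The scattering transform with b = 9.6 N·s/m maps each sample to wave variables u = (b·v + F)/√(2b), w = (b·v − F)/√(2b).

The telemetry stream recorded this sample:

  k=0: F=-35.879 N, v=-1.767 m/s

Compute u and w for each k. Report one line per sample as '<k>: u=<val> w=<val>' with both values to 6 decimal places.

k=0: b·v=9.6×(-1.767)=-16.963200; √(2b)=4.381780; u=(-16.963200+(-35.879))/4.381780=-12.059527, w=(-16.963200−(-35.879))/4.381780=4.316921

0: u=-12.059527 w=4.316921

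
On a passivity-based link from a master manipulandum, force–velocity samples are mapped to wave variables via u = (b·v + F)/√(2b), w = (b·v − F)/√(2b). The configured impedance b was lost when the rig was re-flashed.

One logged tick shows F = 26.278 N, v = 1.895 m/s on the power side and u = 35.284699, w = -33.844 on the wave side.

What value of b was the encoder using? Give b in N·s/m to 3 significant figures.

b = 0.289 N·s/m

u + w = 1.440699;  u + w = √(2b)·v, so √(2b) = 1.440699/1.895 = 0.760263.
b = (√(2b))²/2 = 0.578000/2 = 0.289000.
(Check via u − w = 2F/√(2b): u − w = 69.128699, 2F/√(2b) = 69.128680.)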